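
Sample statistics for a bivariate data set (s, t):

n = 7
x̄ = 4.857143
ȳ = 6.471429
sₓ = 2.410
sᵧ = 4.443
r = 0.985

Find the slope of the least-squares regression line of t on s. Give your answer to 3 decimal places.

1.816

b = r · sᵧ/sₓ = 0.985 · 4.443/2.41 = 1.815915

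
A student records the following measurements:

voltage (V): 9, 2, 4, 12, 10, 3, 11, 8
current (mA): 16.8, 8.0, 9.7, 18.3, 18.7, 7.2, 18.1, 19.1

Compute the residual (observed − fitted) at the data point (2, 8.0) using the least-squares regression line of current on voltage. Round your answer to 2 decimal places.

n = 8, Σx = 59, Σy = 115.9, Σxy = 986.1, Σx² = 539
Sxx = Σx² − (Σx)²/n = 539 − 435.125 = 103.875
Sxy = Σxy − (Σx)(Σy)/n = 986.1 − 854.7625 = 131.3375
b = Sxy/Sxx = 131.3375/103.875 = 1.264380
a = ȳ − b·x̄ = 14.4875 − 1.264380·7.375 = 5.162696
ŷ(2) = 5.162696 + 1.264380·2 = 7.691456
residual = y − ŷ = 8.0 − 7.691456 = 0.308544

0.31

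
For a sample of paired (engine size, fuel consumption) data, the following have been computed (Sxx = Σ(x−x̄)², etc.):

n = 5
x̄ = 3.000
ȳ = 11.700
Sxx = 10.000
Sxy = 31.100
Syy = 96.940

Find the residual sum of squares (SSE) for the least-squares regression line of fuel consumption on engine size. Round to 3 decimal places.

b = Sxy/Sxx = 31.1/10 = 3.11
SSE = Syy − b·Sxy = 96.94 − 3.11·31.1 = 0.219

0.219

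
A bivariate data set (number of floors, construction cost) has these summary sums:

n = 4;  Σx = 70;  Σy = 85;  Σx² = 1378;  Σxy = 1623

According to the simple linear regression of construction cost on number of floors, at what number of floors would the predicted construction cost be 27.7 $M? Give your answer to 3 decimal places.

24.783

Sxx = Σx² − (Σx)²/n = 1378 − 1225 = 153
Sxy = Σxy − (Σx)(Σy)/n = 1623 − 1487.5 = 135.5
b = Sxy/Sxx = 135.5/153 = 0.885621
a = ȳ − b·x̄ = 21.25 − 0.885621·17.5 = 5.751634
Set a + b·x = 27.7: x = (27.7 − 5.751634) / 0.885621 = 24.783026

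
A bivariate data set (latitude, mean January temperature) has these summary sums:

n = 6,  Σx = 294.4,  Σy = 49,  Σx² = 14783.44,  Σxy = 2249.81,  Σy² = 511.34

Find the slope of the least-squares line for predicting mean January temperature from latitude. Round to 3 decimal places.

-0.457

Sxx = Σx² − (Σx)²/n = 14783.44 − 14445.226667 = 338.213333
Sxy = Σxy − (Σx)(Σy)/n = 2249.81 − 2404.266667 = -154.456667
b = Sxy/Sxx = -154.456667/338.213333 = -0.456684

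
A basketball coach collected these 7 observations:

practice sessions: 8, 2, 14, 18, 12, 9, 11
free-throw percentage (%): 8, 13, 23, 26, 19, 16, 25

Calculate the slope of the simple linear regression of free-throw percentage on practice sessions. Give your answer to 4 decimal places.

n = 7, Σx = 74, Σy = 130, Σxy = 1527, Σx² = 934
Sxx = Σx² − (Σx)²/n = 934 − 782.285714 = 151.714286
Sxy = Σxy − (Σx)(Σy)/n = 1527 − 1374.285714 = 152.714286
b = Sxy/Sxx = 152.714286/151.714286 = 1.006591

1.0066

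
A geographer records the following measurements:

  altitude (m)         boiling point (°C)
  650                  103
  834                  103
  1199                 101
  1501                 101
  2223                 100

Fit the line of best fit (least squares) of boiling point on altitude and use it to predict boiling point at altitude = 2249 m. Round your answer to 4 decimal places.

n = 5, Σx = 6407, Σy = 508, Σxy = 647852, Σx² = 9750387
Sxx = Σx² − (Σx)²/n = 9750387 − 8209929.8 = 1540457.2
Sxy = Σxy − (Σx)(Σy)/n = 647852 − 650951.2 = -3099.2
b = Sxy/Sxx = -3099.2/1540457.2 = -0.002012
a = ȳ − b·x̄ = 101.6 − (-0.002012)·1281.4 = 104.178011
ŷ(2249) = a + b·2249 = 104.178011 + (-0.002012)·2249 = 99.653314

99.6533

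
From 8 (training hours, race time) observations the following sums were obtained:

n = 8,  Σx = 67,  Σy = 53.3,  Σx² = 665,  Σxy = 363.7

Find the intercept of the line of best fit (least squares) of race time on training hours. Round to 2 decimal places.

13.33

Sxx = Σx² − (Σx)²/n = 665 − 561.125 = 103.875
Sxy = Σxy − (Σx)(Σy)/n = 363.7 − 446.3875 = -82.6875
b = Sxy/Sxx = -82.6875/103.875 = -0.796029
a = ȳ − b·x̄ = 6.6625 − (-0.796029)·8.375 = 13.329242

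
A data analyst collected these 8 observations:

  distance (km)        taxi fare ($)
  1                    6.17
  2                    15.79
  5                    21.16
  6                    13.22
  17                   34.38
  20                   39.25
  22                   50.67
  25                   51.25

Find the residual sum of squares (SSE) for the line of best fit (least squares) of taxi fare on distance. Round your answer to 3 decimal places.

119.703

n = 8, Σx = 98, Σy = 231.89, Σxy = 3988.32, Σx² = 1864, Σy² = 8826.4653
Sxx = Σx² − (Σx)²/n = 1864 − 1200.5 = 663.5
Sxy = Σxy − (Σx)(Σy)/n = 3988.32 − 2840.6525 = 1147.6675
Syy = Σy² − (Σy)²/n = 8826.4653 − 6721.621512 = 2104.843787
b = Sxy/Sxx = 1147.6675/663.5 = 1.729717
SSE = Syy − b·Sxy = 2104.843787 − 1.729717·1147.6675 = 119.703335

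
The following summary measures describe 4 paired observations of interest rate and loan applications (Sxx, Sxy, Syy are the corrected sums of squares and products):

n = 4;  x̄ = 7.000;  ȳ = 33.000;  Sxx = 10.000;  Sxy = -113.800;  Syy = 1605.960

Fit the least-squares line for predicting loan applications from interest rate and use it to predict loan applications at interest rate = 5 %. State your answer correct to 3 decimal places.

55.760

b = Sxy/Sxx = -113.8/10 = -11.38
a = ȳ − b·x̄ = 33 − (-11.38)·7 = 112.66
ŷ(5) = a + b·5 = 112.66 + (-11.38)·5 = 55.76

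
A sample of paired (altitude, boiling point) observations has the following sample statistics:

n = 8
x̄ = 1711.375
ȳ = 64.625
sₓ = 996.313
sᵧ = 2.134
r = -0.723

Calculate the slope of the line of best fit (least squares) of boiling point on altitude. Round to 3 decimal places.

-0.002

b = r · sᵧ/sₓ = -0.723 · 2.134/996.313 = -0.001549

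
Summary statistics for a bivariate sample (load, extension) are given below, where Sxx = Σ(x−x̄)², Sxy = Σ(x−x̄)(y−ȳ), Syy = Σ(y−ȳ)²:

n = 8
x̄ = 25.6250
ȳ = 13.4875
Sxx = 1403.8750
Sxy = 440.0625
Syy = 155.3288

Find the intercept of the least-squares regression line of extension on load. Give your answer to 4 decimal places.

5.4550

b = Sxy/Sxx = 440.0625/1403.875 = 0.313463
a = ȳ − b·x̄ = 13.4875 − 0.313463·25.625 = 5.455017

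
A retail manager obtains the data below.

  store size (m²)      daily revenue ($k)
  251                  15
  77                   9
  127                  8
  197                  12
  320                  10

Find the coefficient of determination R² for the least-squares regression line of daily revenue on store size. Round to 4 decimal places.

n = 5, Σx = 972, Σy = 54, Σxy = 11038, Σx² = 226268, Σy² = 614
Sxx = Σx² − (Σx)²/n = 226268 − 188956.8 = 37311.2
Sxy = Σxy − (Σx)(Σy)/n = 11038 − 10497.6 = 540.4
Syy = Σy² − (Σy)²/n = 614 − 583.2 = 30.8
R² = Sxy²/(Sxx·Syy) = (540.4)²/(37311.2·30.8) = 0.254121

0.2541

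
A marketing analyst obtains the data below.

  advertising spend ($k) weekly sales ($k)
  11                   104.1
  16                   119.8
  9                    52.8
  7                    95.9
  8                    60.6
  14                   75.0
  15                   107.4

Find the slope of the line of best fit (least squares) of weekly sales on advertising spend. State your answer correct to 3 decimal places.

n = 7, Σx = 80, Σy = 615.6, Σxy = 7354.2, Σx² = 992
Sxx = Σx² − (Σx)²/n = 992 − 914.285714 = 77.714286
Sxy = Σxy − (Σx)(Σy)/n = 7354.2 − 7035.428571 = 318.771429
b = Sxy/Sxx = 318.771429/77.714286 = 4.101838

4.102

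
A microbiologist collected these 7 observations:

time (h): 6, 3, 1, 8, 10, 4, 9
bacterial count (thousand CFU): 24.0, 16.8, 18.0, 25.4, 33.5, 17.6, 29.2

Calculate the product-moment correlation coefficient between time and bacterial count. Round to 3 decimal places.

n = 7, Σx = 41, Σy = 164.5, Σxy = 1083.8, Σx² = 307, Σy² = 4112.05
Sxx = Σx² − (Σx)²/n = 307 − 240.142857 = 66.857143
Sxy = Σxy − (Σx)(Σy)/n = 1083.8 − 963.5 = 120.3
Syy = Σy² − (Σy)²/n = 4112.05 − 3865.75 = 246.3
r = Sxy/√(Sxx·Syy) = 120.3/√(16466.914286) = 120.3/128.323475 = 0.937475

0.937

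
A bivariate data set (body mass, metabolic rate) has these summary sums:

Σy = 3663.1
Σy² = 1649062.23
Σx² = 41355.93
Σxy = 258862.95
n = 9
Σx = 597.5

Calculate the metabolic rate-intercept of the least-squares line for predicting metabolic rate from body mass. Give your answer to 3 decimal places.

-209.231

Sxx = Σx² − (Σx)²/n = 41355.93 − 39667.361111 = 1688.568889
Sxy = Σxy − (Σx)(Σy)/n = 258862.95 − 243189.138889 = 15673.811111
b = Sxy/Sxx = 15673.811111/1688.568889 = 9.282305
a = ȳ − b·x̄ = 407.011111 − 9.282305·66.388889 = -209.230791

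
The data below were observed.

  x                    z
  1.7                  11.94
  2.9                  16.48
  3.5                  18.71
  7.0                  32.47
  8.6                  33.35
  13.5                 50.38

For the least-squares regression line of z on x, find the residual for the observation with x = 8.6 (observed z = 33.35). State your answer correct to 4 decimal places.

-1.5804

n = 6, Σx = 37.2, Σy = 163.33, Σxy = 1327.805, Σx² = 328.76
Sxx = Σx² − (Σx)²/n = 328.76 − 230.64 = 98.12
Sxy = Σxy − (Σx)(Σy)/n = 1327.805 − 1012.646 = 315.159
b = Sxy/Sxx = 315.159/98.12 = 3.211975
a = ȳ − b·x̄ = 27.221667 − 3.211975·6.2 = 7.307421
ŷ(8.6) = 7.307421 + 3.211975·8.6 = 34.930407
residual = y − ŷ = 33.35 − 34.930407 = -1.580407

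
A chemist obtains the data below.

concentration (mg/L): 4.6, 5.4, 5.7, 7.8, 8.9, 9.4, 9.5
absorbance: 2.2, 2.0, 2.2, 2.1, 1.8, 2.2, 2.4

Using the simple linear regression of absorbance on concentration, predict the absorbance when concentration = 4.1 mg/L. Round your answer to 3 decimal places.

n = 7, Σx = 51.3, Σy = 14.9, Σxy = 109.34, Σx² = 401.47
Sxx = Σx² − (Σx)²/n = 401.47 − 375.955714 = 25.514286
Sxy = Σxy − (Σx)(Σy)/n = 109.34 − 109.195714 = 0.144286
b = Sxy/Sxx = 0.144286/25.514286 = 0.005655
a = ȳ − b·x̄ = 2.128571 − 0.005655·7.328571 = 2.087128
ŷ(4.1) = a + b·4.1 = 2.087128 + 0.005655·4.1 = 2.110314

2.110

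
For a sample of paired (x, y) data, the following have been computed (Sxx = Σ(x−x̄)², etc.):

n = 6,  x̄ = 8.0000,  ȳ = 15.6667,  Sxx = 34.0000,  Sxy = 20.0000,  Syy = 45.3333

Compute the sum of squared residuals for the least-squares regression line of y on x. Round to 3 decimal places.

b = Sxy/Sxx = 20/34 = 0.588235
SSE = Syy − b·Sxy = 45.3333 − 0.588235·20 = 33.568594

33.569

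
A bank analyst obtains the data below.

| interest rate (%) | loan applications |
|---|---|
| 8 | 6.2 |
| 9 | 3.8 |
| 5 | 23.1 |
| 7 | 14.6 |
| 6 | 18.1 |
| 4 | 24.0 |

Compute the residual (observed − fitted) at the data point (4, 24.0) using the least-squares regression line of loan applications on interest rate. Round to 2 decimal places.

n = 6, Σx = 39, Σy = 89.8, Σxy = 506.1, Σx² = 271
Sxx = Σx² − (Σx)²/n = 271 − 253.5 = 17.5
Sxy = Σxy − (Σx)(Σy)/n = 506.1 − 583.7 = -77.6
b = Sxy/Sxx = -77.6/17.5 = -4.434286
a = ȳ − b·x̄ = 14.966667 − (-4.434286)·6.5 = 43.789524
ŷ(4) = 43.789524 + (-4.434286)·4 = 26.052381
residual = y − ŷ = 24.0 − 26.052381 = -2.052381

-2.05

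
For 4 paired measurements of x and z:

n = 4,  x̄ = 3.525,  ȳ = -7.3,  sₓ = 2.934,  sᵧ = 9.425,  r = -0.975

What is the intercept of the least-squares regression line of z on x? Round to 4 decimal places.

b = r · sᵧ/sₓ = -0.975 · 9.425/2.934 = -3.132030
a = ȳ − b·x̄ = -7.3 − (-3.132030)·3.525 = 3.740405

3.7404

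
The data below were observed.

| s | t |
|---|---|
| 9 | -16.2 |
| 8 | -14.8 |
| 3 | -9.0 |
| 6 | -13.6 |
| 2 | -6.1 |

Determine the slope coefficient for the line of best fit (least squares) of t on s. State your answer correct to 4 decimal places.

-1.3624

n = 5, Σx = 28, Σy = -59.7, Σxy = -385, Σx² = 194
Sxx = Σx² − (Σx)²/n = 194 − 156.8 = 37.2
Sxy = Σxy − (Σx)(Σy)/n = -385 − (-334.32) = -50.68
b = Sxy/Sxx = -50.68/37.2 = -1.362366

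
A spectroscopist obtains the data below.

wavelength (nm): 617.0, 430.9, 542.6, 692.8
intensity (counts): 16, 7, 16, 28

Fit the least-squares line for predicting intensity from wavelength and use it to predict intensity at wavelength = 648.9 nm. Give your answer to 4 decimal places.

22.4367

n = 4, Σx = 2283.3, Σy = 67, Σxy = 40968.3, Σx² = 1340750.41
Sxx = Σx² − (Σx)²/n = 1340750.41 − 1303364.7225 = 37385.6875
Sxy = Σxy − (Σx)(Σy)/n = 40968.3 − 38245.275 = 2723.025
b = Sxy/Sxx = 2723.025/37385.6875 = 0.072836
a = ȳ − b·x̄ = 16.75 − 0.072836·570.825 = -24.826626
ŷ(648.9) = a + b·648.9 = -24.826626 + 0.072836·648.9 = 22.436673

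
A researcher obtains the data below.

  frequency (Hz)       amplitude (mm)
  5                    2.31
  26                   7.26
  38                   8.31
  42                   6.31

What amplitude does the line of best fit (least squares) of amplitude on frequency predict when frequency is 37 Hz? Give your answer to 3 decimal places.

n = 4, Σx = 111, Σy = 24.19, Σxy = 781.11, Σx² = 3909
Sxx = Σx² − (Σx)²/n = 3909 − 3080.25 = 828.75
Sxy = Σxy − (Σx)(Σy)/n = 781.11 − 671.2725 = 109.8375
b = Sxy/Sxx = 109.8375/828.75 = 0.132534
a = ȳ − b·x̄ = 6.0475 − 0.132534·27.75 = 2.369683
ŷ(37) = a + b·37 = 2.369683 + 0.132534·37 = 7.273439

7.273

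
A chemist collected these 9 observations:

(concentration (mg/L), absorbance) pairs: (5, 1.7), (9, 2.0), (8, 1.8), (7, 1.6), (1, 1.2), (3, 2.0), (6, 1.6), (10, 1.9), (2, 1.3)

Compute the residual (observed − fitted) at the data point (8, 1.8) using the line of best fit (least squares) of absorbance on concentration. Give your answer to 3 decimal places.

n = 9, Σx = 51, Σy = 15.1, Σxy = 90.5, Σx² = 369
Sxx = Σx² − (Σx)²/n = 369 − 289 = 80
Sxy = Σxy − (Σx)(Σy)/n = 90.5 − 85.566667 = 4.933333
b = Sxy/Sxx = 4.933333/80 = 0.061667
a = ȳ − b·x̄ = 1.677778 − 0.061667·5.666667 = 1.328333
ŷ(8) = 1.328333 + 0.061667·8 = 1.821667
residual = y − ŷ = 1.8 − 1.821667 = -0.021667

-0.022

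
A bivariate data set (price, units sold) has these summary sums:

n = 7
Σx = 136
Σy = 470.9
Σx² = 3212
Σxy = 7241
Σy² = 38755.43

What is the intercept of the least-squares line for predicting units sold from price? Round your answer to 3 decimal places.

Sxx = Σx² − (Σx)²/n = 3212 − 2642.285714 = 569.714286
Sxy = Σxy − (Σx)(Σy)/n = 7241 − 9148.914286 = -1907.914286
b = Sxy/Sxx = -1907.914286/569.714286 = -3.348897
a = ȳ − b·x̄ = 67.271429 − (-3.348897)·19.428571 = 132.335707

132.336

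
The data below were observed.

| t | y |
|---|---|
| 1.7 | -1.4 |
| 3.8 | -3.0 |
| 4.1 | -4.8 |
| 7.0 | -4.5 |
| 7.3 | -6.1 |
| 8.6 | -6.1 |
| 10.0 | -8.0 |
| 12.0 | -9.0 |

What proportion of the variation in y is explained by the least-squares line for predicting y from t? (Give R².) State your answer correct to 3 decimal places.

n = 8, Σx = 54.5, Σy = -42.9, Σxy = -349.95, Σx² = 454.39, Σy² = 273.67
Sxx = Σx² − (Σx)²/n = 454.39 − 371.28125 = 83.10875
Sxy = Σxy − (Σx)(Σy)/n = -349.95 − (-292.25625) = -57.69375
Syy = Σy² − (Σy)²/n = 273.67 − 230.05125 = 43.61875
R² = Sxy²/(Sxx·Syy) = (-57.69375)²/(83.10875·43.61875) = 0.918201

0.918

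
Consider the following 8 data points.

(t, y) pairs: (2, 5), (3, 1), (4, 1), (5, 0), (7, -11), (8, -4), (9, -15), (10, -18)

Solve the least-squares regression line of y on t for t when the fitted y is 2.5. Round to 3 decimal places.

n = 8, Σx = 48, Σy = -41, Σxy = -407, Σx² = 348
Sxx = Σx² − (Σx)²/n = 348 − 288 = 60
Sxy = Σxy − (Σx)(Σy)/n = -407 − (-246) = -161
b = Sxy/Sxx = -161/60 = -2.683333
a = ȳ − b·x̄ = -5.125 − (-2.683333)·6 = 10.975
Set a + b·x = 2.5: x = (2.5 − 10.975) / (-2.683333) = 3.158385

3.158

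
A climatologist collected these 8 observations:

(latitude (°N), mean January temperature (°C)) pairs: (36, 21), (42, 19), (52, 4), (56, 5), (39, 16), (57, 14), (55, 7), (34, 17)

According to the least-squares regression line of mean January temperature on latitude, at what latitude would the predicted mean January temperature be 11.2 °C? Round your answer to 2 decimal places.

n = 8, Σx = 371, Σy = 103, Σxy = 4427, Σx² = 17851
Sxx = Σx² − (Σx)²/n = 17851 − 17205.125 = 645.875
Sxy = Σxy − (Σx)(Σy)/n = 4427 − 4776.625 = -349.625
b = Sxy/Sxx = -349.625/645.875 = -0.541320
a = ȳ − b·x̄ = 12.875 − (-0.541320)·46.375 = 37.978711
Set a + b·x = 11.2: x = (11.2 − 37.978711) / (-0.541320) = 49.469289

49.47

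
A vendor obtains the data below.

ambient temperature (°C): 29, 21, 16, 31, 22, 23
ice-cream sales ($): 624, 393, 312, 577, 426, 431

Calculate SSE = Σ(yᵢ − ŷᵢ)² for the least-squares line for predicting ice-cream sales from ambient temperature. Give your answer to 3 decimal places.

n = 6, Σx = 142, Σy = 2763, Σxy = 68513, Σx² = 3512, Σy² = 1341335
Sxx = Σx² − (Σx)²/n = 3512 − 3360.666667 = 151.333333
Sxy = Σxy − (Σx)(Σy)/n = 68513 − 65391 = 3122
Syy = Σy² − (Σy)²/n = 1341335 − 1272361.5 = 68973.5
b = Sxy/Sxx = 3122/151.333333 = 20.629956
SSE = Syy − b·Sxy = 68973.5 − 20.629956·3122 = 4566.777533

4566.778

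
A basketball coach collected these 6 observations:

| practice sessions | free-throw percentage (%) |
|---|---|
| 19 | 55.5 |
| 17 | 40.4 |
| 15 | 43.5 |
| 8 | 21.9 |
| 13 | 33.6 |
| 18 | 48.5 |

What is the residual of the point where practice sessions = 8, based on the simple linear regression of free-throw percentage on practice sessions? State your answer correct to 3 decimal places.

n = 6, Σx = 90, Σy = 243.4, Σxy = 3878.8, Σx² = 1432
Sxx = Σx² − (Σx)²/n = 1432 − 1350 = 82
Sxy = Σxy − (Σx)(Σy)/n = 3878.8 − 3651 = 227.8
b = Sxy/Sxx = 227.8/82 = 2.778049
a = ȳ − b·x̄ = 40.566667 − 2.778049·15 = -1.104065
ŷ(8) = -1.104065 + 2.778049·8 = 21.120325
residual = y − ŷ = 21.9 − 21.120325 = 0.779675

0.780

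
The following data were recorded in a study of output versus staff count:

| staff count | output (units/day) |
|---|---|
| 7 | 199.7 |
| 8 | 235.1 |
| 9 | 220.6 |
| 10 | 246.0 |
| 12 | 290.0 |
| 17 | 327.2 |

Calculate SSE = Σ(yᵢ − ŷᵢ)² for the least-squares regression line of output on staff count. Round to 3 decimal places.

838.923

n = 6, Σx = 63, Σy = 1518.6, Σxy = 16766.5, Σx² = 727, Σy² = 395492.3
Sxx = Σx² − (Σx)²/n = 727 − 661.5 = 65.5
Sxy = Σxy − (Σx)(Σy)/n = 16766.5 − 15945.3 = 821.2
Syy = Σy² − (Σy)²/n = 395492.3 − 384357.66 = 11134.64
b = Sxy/Sxx = 821.2/65.5 = 12.537405
SSE = Syy − b·Sxy = 11134.64 − 12.537405·821.2 = 838.923359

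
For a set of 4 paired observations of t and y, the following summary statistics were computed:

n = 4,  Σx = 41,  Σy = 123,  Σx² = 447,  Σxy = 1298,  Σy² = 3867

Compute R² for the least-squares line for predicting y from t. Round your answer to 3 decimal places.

0.612

Sxx = Σx² − (Σx)²/n = 447 − 420.25 = 26.75
Sxy = Σxy − (Σx)(Σy)/n = 1298 − 1260.75 = 37.25
Syy = Σy² − (Σy)²/n = 3867 − 3782.25 = 84.75
R² = Sxy²/(Sxx·Syy) = (37.25)²/(26.75·84.75) = 0.612053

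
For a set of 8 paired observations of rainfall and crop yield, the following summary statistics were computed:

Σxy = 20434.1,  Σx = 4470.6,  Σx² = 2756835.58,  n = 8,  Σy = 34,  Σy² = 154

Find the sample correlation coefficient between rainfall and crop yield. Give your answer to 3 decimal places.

Sxx = Σx² − (Σx)²/n = 2756835.58 − 2498283.045 = 258552.535
Sxy = Σxy − (Σx)(Σy)/n = 20434.1 − 19000.05 = 1434.05
Syy = Σy² − (Σy)²/n = 154 − 144.5 = 9.5
r = Sxy/√(Sxx·Syy) = 1434.05/√(2456249.0825) = 1434.05/1567.242509 = 0.915015

0.915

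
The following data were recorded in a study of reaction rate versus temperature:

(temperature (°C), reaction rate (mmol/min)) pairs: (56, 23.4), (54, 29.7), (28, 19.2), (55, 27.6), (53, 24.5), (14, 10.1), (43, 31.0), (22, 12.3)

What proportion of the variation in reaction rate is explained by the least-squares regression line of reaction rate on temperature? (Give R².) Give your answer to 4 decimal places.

n = 8, Σx = 325, Σy = 177.8, Σxy = 8013.3, Σx² = 15199, Σy² = 4374.6
Sxx = Σx² − (Σx)²/n = 15199 − 13203.125 = 1995.875
Sxy = Σxy − (Σx)(Σy)/n = 8013.3 − 7223.125 = 790.175
Syy = Σy² − (Σy)²/n = 4374.6 − 3951.605 = 422.995
R² = Sxy²/(Sxx·Syy) = (790.175)²/(1995.875·422.995) = 0.739568

0.7396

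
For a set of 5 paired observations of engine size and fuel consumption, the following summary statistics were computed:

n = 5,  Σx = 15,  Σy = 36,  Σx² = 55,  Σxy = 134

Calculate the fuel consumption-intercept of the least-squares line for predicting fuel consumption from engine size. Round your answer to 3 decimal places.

Sxx = Σx² − (Σx)²/n = 55 − 45 = 10
Sxy = Σxy − (Σx)(Σy)/n = 134 − 108 = 26
b = Sxy/Sxx = 26/10 = 2.6
a = ȳ − b·x̄ = 7.2 − 2.6·3 = -0.6

-0.600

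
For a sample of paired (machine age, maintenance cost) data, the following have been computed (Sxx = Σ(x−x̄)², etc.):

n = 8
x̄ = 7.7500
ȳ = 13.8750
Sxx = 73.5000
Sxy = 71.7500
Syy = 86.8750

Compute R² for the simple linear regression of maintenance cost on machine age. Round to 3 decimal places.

R² = Sxy²/(Sxx·Syy) = (71.75)²/(73.5·86.875) = 0.806235

0.806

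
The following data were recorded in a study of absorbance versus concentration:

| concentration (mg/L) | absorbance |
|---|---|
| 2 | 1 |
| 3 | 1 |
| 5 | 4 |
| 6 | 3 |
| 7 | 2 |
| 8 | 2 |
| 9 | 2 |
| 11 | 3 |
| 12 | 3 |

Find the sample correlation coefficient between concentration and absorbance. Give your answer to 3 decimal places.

n = 9, Σx = 63, Σy = 21, Σxy = 160, Σx² = 533, Σy² = 57
Sxx = Σx² − (Σx)²/n = 533 − 441 = 92
Sxy = Σxy − (Σx)(Σy)/n = 160 − 147 = 13
Syy = Σy² − (Σy)²/n = 57 − 49 = 8
r = Sxy/√(Sxx·Syy) = 13/√(736) = 13/27.129320 = 0.479186

0.479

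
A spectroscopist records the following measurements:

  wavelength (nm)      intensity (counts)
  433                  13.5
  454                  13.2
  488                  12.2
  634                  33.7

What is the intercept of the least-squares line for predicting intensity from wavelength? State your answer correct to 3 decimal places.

n = 4, Σx = 2009, Σy = 72.6, Σxy = 39157.7, Σx² = 1033705
Sxx = Σx² − (Σx)²/n = 1033705 − 1009020.25 = 24684.75
Sxy = Σxy − (Σx)(Σy)/n = 39157.7 − 36463.35 = 2694.35
b = Sxy/Sxx = 2694.35/24684.75 = 0.109150
a = ȳ − b·x̄ = 18.15 − 0.109150·502.25 = -36.670782

-36.671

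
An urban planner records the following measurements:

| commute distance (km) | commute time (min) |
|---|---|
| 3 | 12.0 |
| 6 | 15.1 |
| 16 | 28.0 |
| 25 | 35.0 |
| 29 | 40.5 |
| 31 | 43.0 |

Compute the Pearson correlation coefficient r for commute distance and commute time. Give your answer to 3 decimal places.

0.997

n = 6, Σx = 110, Σy = 173.6, Σxy = 3957.1, Σx² = 2728, Σy² = 5870.26
Sxx = Σx² − (Σx)²/n = 2728 − 2016.666667 = 711.333333
Sxy = Σxy − (Σx)(Σy)/n = 3957.1 − 3182.666667 = 774.433333
Syy = Σy² − (Σy)²/n = 5870.26 − 5022.826667 = 847.433333
r = Sxy/√(Sxx·Syy) = 774.433333/√(602807.577778) = 774.433333/776.406838 = 0.997458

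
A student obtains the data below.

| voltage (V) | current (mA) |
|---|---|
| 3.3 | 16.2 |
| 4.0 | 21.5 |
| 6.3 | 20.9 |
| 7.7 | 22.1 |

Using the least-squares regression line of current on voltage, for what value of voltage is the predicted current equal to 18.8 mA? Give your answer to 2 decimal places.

n = 4, Σx = 21.3, Σy = 80.7, Σxy = 441.3, Σx² = 125.87
Sxx = Σx² − (Σx)²/n = 125.87 − 113.4225 = 12.4475
Sxy = Σxy − (Σx)(Σy)/n = 441.3 − 429.7275 = 11.5725
b = Sxy/Sxx = 11.5725/12.4475 = 0.929705
a = ȳ − b·x̄ = 20.175 − 0.929705·5.325 = 15.224322
Set a + b·x = 18.8: x = (18.8 − 15.224322) / 0.929705 = 3.846036

3.85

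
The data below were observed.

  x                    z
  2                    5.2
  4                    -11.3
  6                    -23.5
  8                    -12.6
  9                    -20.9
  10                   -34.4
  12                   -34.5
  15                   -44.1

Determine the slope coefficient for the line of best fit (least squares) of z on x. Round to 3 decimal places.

-3.437

n = 8, Σx = 66, Σy = -176.1, Σxy = -1884.2, Σx² = 670
Sxx = Σx² − (Σx)²/n = 670 − 544.5 = 125.5
Sxy = Σxy − (Σx)(Σy)/n = -1884.2 − (-1452.825) = -431.375
b = Sxy/Sxx = -431.375/125.5 = -3.437251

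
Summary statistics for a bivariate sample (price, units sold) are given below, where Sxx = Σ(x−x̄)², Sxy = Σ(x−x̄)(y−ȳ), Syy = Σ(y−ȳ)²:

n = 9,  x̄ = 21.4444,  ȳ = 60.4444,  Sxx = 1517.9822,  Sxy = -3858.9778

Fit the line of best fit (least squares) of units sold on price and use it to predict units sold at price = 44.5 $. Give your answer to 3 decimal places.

1.833

b = Sxy/Sxx = -3858.9778/1517.9822 = -2.542176
a = ȳ − b·x̄ = 60.4444 − (-2.542176)·21.4444 = 114.959837
ŷ(44.5) = a + b·44.5 = 114.959837 + (-2.542176)·44.5 = 1.833009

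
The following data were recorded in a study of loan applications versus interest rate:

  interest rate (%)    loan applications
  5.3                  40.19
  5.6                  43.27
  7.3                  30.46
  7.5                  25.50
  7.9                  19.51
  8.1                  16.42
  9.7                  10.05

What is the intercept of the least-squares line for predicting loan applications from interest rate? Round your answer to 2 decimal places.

84.37

n = 7, Σx = 51.4, Σy = 185.4, Σxy = 1253.543, Σx² = 391.1
Sxx = Σx² − (Σx)²/n = 391.1 − 377.422857 = 13.677143
Sxy = Σxy − (Σx)(Σy)/n = 1253.543 − 1361.365714 = -107.822714
b = Sxy/Sxx = -107.822714/13.677143 = -7.883424
a = ȳ − b·x̄ = 26.485714 − (-7.883424)·7.342857 = 84.372569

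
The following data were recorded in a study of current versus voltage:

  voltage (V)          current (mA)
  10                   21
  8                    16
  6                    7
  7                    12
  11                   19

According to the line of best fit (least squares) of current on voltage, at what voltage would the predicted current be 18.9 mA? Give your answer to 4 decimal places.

9.9600

n = 5, Σx = 42, Σy = 75, Σxy = 673, Σx² = 370
Sxx = Σx² − (Σx)²/n = 370 − 352.8 = 17.2
Sxy = Σxy − (Σx)(Σy)/n = 673 − 630 = 43
b = Sxy/Sxx = 43/17.2 = 2.5
a = ȳ − b·x̄ = 15 − 2.5·8.4 = -6
Set a + b·x = 18.9: x = (18.9 − (-6)) / 2.5 = 9.96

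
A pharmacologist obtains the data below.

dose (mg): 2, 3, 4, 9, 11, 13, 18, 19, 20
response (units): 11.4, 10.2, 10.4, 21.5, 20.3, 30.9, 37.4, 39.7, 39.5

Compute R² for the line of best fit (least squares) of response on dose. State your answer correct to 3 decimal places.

0.969

n = 9, Σx = 99, Σy = 221.3, Σxy = 3131, Σx² = 1485, Σy² = 6706.41
Sxx = Σx² − (Σx)²/n = 1485 − 1089 = 396
Sxy = Σxy − (Σx)(Σy)/n = 3131 − 2434.3 = 696.7
Syy = Σy² − (Σy)²/n = 6706.41 − 5441.521111 = 1264.888889
R² = Sxy²/(Sxx·Syy) = (696.7)²/(396·1264.888889) = 0.969045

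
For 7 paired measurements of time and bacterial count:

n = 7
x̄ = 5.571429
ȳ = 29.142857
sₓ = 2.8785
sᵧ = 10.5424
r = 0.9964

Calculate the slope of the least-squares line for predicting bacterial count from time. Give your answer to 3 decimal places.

3.649

b = r · sᵧ/sₓ = 0.9964 · 10.5424/2.8785 = 3.649278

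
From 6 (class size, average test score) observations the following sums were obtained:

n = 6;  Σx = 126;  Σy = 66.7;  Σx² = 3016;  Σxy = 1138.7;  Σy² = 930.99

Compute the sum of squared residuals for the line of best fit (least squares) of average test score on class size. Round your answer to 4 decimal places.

3.9840

Sxx = Σx² − (Σx)²/n = 3016 − 2646 = 370
Sxy = Σxy − (Σx)(Σy)/n = 1138.7 − 1400.7 = -262
Syy = Σy² − (Σy)²/n = 930.99 − 741.481667 = 189.508333
b = Sxy/Sxx = -262/370 = -0.708108
SSE = Syy − b·Sxy = 189.508333 − (-0.708108)·(-262) = 3.984009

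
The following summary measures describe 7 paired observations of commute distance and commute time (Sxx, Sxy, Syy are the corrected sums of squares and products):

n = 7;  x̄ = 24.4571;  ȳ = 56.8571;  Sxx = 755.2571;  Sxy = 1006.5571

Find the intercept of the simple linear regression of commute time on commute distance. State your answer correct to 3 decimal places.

b = Sxy/Sxx = 1006.5571/755.2571 = 1.332734
a = ȳ − b·x̄ = 56.8571 − 1.332734·24.4571 = 24.262282

24.262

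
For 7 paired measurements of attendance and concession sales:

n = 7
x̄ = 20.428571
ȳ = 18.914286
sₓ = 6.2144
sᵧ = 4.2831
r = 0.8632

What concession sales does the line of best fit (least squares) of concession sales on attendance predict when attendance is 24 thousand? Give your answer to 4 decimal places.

b = r · sᵧ/sₓ = 0.8632 · 4.2831/6.2144 = 0.594936
a = ȳ − b·x̄ = 18.914286 − 0.594936·20.428571 = 6.760588
ŷ(24) = a + b·24 = 6.760588 + 0.594936·24 = 21.039059

21.0391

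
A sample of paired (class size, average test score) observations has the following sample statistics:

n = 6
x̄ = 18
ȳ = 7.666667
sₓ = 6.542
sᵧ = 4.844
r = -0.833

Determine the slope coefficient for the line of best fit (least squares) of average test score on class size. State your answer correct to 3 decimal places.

b = r · sᵧ/sₓ = -0.833 · 4.844/6.542 = -0.616792

-0.617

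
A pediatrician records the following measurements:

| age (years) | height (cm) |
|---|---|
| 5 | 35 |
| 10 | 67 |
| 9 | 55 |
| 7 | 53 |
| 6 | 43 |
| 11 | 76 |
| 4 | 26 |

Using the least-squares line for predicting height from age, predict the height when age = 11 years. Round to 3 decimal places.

73.990

n = 7, Σx = 52, Σy = 355, Σxy = 2909, Σx² = 428
Sxx = Σx² − (Σx)²/n = 428 − 386.285714 = 41.714286
Sxy = Σxy − (Σx)(Σy)/n = 2909 − 2637.142857 = 271.857143
b = Sxy/Sxx = 271.857143/41.714286 = 6.517123
a = ȳ − b·x̄ = 50.714286 − 6.517123·7.428571 = 2.301370
ŷ(11) = a + b·11 = 2.301370 + 6.517123·11 = 73.989726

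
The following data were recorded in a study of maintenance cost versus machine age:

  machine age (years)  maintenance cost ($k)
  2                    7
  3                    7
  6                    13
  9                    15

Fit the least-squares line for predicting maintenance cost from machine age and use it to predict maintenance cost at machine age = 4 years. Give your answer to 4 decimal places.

9.2333

n = 4, Σx = 20, Σy = 42, Σxy = 248, Σx² = 130
Sxx = Σx² − (Σx)²/n = 130 − 100 = 30
Sxy = Σxy − (Σx)(Σy)/n = 248 − 210 = 38
b = Sxy/Sxx = 38/30 = 1.266667
a = ȳ − b·x̄ = 10.5 − 1.266667·5 = 4.166667
ŷ(4) = a + b·4 = 4.166667 + 1.266667·4 = 9.233333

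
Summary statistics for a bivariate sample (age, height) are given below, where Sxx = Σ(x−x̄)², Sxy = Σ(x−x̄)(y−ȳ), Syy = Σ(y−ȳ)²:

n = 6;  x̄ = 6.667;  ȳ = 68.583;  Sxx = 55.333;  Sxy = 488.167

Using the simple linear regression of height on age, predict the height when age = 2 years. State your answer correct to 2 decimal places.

27.41

b = Sxy/Sxx = 488.167/55.333 = 8.822348
a = ȳ − b·x̄ = 68.583 − 8.822348·6.667 = 9.764404
ŷ(2) = a + b·2 = 9.764404 + 8.822348·2 = 27.409100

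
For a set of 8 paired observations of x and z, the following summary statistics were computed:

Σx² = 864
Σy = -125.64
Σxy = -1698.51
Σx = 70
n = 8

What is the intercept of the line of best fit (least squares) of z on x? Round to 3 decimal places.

Sxx = Σx² − (Σx)²/n = 864 − 612.5 = 251.5
Sxy = Σxy − (Σx)(Σy)/n = -1698.51 − (-1099.35) = -599.16
b = Sxy/Sxx = -599.16/251.5 = -2.382346
a = ȳ − b·x̄ = -15.705 − (-2.382346)·8.75 = 5.140527

5.141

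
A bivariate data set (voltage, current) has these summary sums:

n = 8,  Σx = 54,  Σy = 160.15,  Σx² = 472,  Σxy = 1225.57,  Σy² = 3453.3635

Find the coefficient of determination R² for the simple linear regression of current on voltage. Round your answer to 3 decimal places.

Sxx = Σx² − (Σx)²/n = 472 − 364.5 = 107.5
Sxy = Σxy − (Σx)(Σy)/n = 1225.57 − 1081.0125 = 144.5575
Syy = Σy² − (Σy)²/n = 3453.3635 − 3206.002812 = 247.360688
R² = Sxy²/(Sxx·Syy) = (144.5575)²/(107.5·247.360688) = 0.785854

0.786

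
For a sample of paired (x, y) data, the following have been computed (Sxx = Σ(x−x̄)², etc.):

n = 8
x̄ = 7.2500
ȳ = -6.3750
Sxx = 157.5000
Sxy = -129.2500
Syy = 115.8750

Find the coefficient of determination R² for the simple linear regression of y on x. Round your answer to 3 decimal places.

0.915

R² = Sxy²/(Sxx·Syy) = (-129.25)²/(157.5·115.875) = 0.915358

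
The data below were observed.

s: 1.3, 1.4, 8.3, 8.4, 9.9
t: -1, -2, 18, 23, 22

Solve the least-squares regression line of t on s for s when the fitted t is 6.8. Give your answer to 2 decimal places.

4.10

n = 5, Σx = 29.3, Σy = 60, Σxy = 556.3, Σx² = 241.11
Sxx = Σx² − (Σx)²/n = 241.11 − 171.698 = 69.412
Sxy = Σxy − (Σx)(Σy)/n = 556.3 − 351.6 = 204.7
b = Sxy/Sxx = 204.7/69.412 = 2.949058
a = ȳ − b·x̄ = 12 − 2.949058·5.86 = -5.281479
Set a + b·x = 6.8: x = (6.8 − (-5.281479)) / 2.949058 = 4.096725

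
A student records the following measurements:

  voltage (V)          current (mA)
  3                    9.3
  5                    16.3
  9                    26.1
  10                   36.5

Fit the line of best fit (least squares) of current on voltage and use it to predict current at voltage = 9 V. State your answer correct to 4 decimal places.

n = 4, Σx = 27, Σy = 88.2, Σxy = 709.3, Σx² = 215
Sxx = Σx² − (Σx)²/n = 215 − 182.25 = 32.75
Sxy = Σxy − (Σx)(Σy)/n = 709.3 − 595.35 = 113.95
b = Sxy/Sxx = 113.95/32.75 = 3.479389
a = ȳ − b·x̄ = 22.05 − 3.479389·6.75 = -1.435878
ŷ(9) = a + b·9 = -1.435878 + 3.479389·9 = 29.878626

29.8786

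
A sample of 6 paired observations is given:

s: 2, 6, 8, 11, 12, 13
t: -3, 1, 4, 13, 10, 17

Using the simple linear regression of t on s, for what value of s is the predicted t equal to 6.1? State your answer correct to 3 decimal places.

n = 6, Σx = 52, Σy = 42, Σxy = 516, Σx² = 538
Sxx = Σx² − (Σx)²/n = 538 − 450.666667 = 87.333333
Sxy = Σxy − (Σx)(Σy)/n = 516 − 364 = 152
b = Sxy/Sxx = 152/87.333333 = 1.740458
a = ȳ − b·x̄ = 7 − 1.740458·8.666667 = -8.083969
Set a + b·x = 6.1: x = (6.1 − (-8.083969)) / 1.740458 = 8.149561

8.150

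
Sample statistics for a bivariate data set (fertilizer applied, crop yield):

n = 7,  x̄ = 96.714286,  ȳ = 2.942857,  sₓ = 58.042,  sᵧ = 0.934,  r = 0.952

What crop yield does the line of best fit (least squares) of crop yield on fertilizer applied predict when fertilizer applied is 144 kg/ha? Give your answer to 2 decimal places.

3.67

b = r · sᵧ/sₓ = 0.952 · 0.934/58.042 = 0.015319
a = ȳ − b·x̄ = 2.942857 − 0.015319·96.714286 = 1.461253
ŷ(144) = a + b·144 = 1.461253 + 0.015319·144 = 3.667245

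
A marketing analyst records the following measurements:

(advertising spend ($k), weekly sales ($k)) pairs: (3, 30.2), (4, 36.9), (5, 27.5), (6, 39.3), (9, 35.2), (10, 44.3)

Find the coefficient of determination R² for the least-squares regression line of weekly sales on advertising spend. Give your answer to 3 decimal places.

n = 6, Σx = 37, Σy = 213.4, Σxy = 1371.3, Σx² = 267, Σy² = 7775.92
Sxx = Σx² − (Σx)²/n = 267 − 228.166667 = 38.833333
Sxy = Σxy − (Σx)(Σy)/n = 1371.3 − 1315.966667 = 55.333333
Syy = Σy² − (Σy)²/n = 7775.92 − 7589.926667 = 185.993333
R² = Sxy²/(Sxx·Syy) = (55.333333)²/(38.833333·185.993333) = 0.423908

0.424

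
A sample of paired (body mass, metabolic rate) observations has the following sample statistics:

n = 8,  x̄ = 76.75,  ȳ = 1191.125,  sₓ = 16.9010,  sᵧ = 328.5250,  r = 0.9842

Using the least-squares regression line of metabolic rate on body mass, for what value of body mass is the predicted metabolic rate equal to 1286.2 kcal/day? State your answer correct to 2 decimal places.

b = r · sᵧ/sₓ = 0.9842 · 328.525/16.901 = 19.131075
a = ȳ − b·x̄ = 1191.125 − 19.131075·76.75 = -277.185035
Set a + b·x = 1286.2: x = (1286.2 − (-277.185035)) / 19.131075 = 81.719663

81.72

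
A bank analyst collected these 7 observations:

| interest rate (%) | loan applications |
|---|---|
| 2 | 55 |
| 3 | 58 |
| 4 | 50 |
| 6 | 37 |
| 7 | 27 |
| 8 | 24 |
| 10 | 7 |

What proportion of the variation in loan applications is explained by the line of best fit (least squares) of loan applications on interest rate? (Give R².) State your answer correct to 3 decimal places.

n = 7, Σx = 40, Σy = 258, Σxy = 1157, Σx² = 278, Σy² = 11612
Sxx = Σx² − (Σx)²/n = 278 − 228.571429 = 49.428571
Sxy = Σxy − (Σx)(Σy)/n = 1157 − 1474.285714 = -317.285714
Syy = Σy² − (Σy)²/n = 11612 − 9509.142857 = 2102.857143
R² = Sxy²/(Sxx·Syy) = (-317.285714)²/(49.428571·2102.857143) = 0.968530

0.969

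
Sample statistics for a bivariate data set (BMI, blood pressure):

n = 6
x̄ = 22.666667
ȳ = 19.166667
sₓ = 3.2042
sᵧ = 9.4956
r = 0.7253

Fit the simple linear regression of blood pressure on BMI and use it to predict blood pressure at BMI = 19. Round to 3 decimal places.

11.285

b = r · sᵧ/sₓ = 0.7253 · 9.4956/3.2042 = 2.149416
a = ȳ − b·x̄ = 19.166667 − 2.149416·22.666667 = -29.553429
ŷ(19) = a + b·19 = -29.553429 + 2.149416·19 = 11.285474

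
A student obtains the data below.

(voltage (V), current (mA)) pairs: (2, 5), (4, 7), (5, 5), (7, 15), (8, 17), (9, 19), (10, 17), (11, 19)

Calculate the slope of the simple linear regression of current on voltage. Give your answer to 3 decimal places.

n = 8, Σx = 56, Σy = 104, Σxy = 854, Σx² = 460
Sxx = Σx² − (Σx)²/n = 460 − 392 = 68
Sxy = Σxy − (Σx)(Σy)/n = 854 − 728 = 126
b = Sxy/Sxx = 126/68 = 1.852941

1.853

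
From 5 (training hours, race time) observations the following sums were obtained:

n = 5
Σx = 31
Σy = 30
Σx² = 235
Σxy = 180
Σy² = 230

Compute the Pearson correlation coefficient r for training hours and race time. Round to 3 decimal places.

-0.130

Sxx = Σx² − (Σx)²/n = 235 − 192.2 = 42.8
Sxy = Σxy − (Σx)(Σy)/n = 180 − 186 = -6
Syy = Σy² − (Σy)²/n = 230 − 180 = 50
r = Sxy/√(Sxx·Syy) = -6/√(2140) = -6/46.260134 = -0.129701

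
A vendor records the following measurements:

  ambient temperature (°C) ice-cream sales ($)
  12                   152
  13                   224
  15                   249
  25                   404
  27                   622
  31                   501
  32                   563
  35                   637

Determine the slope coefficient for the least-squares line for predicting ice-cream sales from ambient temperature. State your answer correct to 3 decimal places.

n = 8, Σx = 190, Σy = 3352, Σxy = 91207, Σx² = 5102
Sxx = Σx² − (Σx)²/n = 5102 − 4512.5 = 589.5
Sxy = Σxy − (Σx)(Σy)/n = 91207 − 79610 = 11597
b = Sxy/Sxx = 11597/589.5 = 19.672604

19.673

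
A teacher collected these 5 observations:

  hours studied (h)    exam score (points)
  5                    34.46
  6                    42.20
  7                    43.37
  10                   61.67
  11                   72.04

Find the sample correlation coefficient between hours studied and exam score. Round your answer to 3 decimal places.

0.989

n = 5, Σx = 39, Σy = 253.74, Σxy = 2138.23, Σx² = 331, Σy² = 13842.239
Sxx = Σx² − (Σx)²/n = 331 − 304.2 = 26.8
Sxy = Σxy − (Σx)(Σy)/n = 2138.23 − 1979.172 = 159.058
Syy = Σy² − (Σy)²/n = 13842.239 − 12876.79752 = 965.44148
r = Sxy/√(Sxx·Syy) = 159.058/√(25873.831664) = 159.058/160.853448 = 0.988838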